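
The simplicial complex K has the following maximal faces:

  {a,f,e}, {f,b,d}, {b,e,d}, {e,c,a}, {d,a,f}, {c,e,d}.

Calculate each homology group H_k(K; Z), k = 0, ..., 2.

H_0 = Z,  H_1 = Z,  H_2 = 0.

Order the vertices as a < b < c < d < e < f. Listing each simplex with vertices in this order, K has dimension 2 with simplices:

  0-simplices (6): a, b, c, d, e, f
  1-simplices (12): ac, ad, ae, af, bd, be, bf, cd, ce, de, df, ef
  2-simplices (6): ace, adf, aef, bde, bdf, cde

Hence C_0 ≅ Z^6, C_1 ≅ Z^12, C_2 ≅ Z^6.

∂_1: C_1 → C_0 sends each edge [p,q] (with p < q) to q − p. For instance
  ∂bf = f − b.
This gives a 6×12 integer matrix of rank 5; reducing to Smith normal form yields diagonal entries (1,1,1,1,1).

∂_2: C_2 → C_1 sends each 2-simplex [p,q,r] to [q,r] − [p,r] + [p,q]. For instance
  ∂bde = de − be + bd,
  ∂cde = de − ce + cd.
This gives a 12×6 integer matrix of rank 6; reducing to Smith normal form yields diagonal entries (1,1,1,1,1,1).

Computing H_k = (kernel of ∂_k) / (image of ∂_{k+1}):

  H_0: rank C_0 − rank ∂_1 = 6 − 5 = 1, and the invariant factors of ∂_1 are all 1, so H_0 ≅ Z.
  H_1: rank ker ∂_1 − rank ∂_2 = (12 − 5) − 6 = 1, and the invariant factors of ∂_2 are all 1, so H_1 ≅ Z.
  H_2: rank ker ∂_2 − rank ∂_3 = (6 − 6) − 0 = 0, and there is no ∂_3, so H_2 ≅ 0.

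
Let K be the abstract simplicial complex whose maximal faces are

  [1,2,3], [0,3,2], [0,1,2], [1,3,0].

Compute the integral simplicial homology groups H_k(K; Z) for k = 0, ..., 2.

K has 4 vertices, 6 edges, 4 triangles.
rank ∂_0 = 0, rank ∂_1 = 3 ⇒ b_0 = 4 − 0 − 3 = 1; all invariant factors of ∂_1 are 1 so no torsion. So H_0 = Z.
rank ∂_1 = 3, rank ∂_2 = 3 ⇒ b_1 = 6 − 3 − 3 = 0; all invariant factors of ∂_2 are 1 so no torsion. So H_1 = 0.
rank ∂_2 = 3, rank ∂_3 = 0 ⇒ b_2 = 4 − 3 − 0 = 1. So H_2 = Z.

H_0 ≅ Z,  H_1 = 0,  H_2 ≅ Z.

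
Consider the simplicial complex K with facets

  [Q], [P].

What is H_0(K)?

Take the total order P < Q on the vertex set. Then K (dimension 0) consists of the simplices:

  0-simplices (2): P, Q

giving chain groups C_0 ≅ Z^2.

From H_k ≅ ker(∂_k) / im(∂_{k+1}) we obtain:

  H_0: rank C_0 − rank ∂_1 = 2 − 0 = 2, and there is no ∂_1, so H_0 = Z^2.

H_0 ≅ Z^2.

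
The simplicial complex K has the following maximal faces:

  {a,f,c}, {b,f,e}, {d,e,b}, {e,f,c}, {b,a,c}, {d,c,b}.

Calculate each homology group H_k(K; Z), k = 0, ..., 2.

H_0 = Z,  H_1 = Z,  H_2 = 0.

Take the total order a < b < c < d < e < f on the vertex set. Then K (dimension 2) consists of the simplices:

  0-simplices (6): a, b, c, d, e, f
  1-simplices (12): ab, ac, af, bc, bd, be, bf, cd, ce, cf, de, ef
  2-simplices (6): abc, acf, bcd, bde, bef, cef

so the chain groups are C_0 ≅ Z^6, C_1 ≅ Z^12, C_2 ≅ Z^6.

The boundary map ∂_1: C_1 → C_0 sends each edge [p,q] (with p < q) to q − p. For instance
  ∂ce = e − c.
The 6×12 boundary matrix has rank 5 and Smith normal form diag(1,1,1,1,1).

Boundary ∂_2: C_2 → C_1 acts by ∂[p,q,r] = [q,r] − [p,r] + [p,q]. For instance
  ∂abc = bc − ac + ab,
  ∂cef = ef − cf + ce.
The resulting 12×6 matrix has rank 6, and its Smith normal form has invariant factors (1,1,1,1,1,1).

Now H_k = ker ∂_k / im ∂_{k+1}, so:

  H_0: rank C_0 − rank ∂_1 = 6 − 5 = 1, and the invariant factors of ∂_1 are all 1, so H_0 = Z.
  H_1: rank ker ∂_1 − rank ∂_2 = (12 − 5) − 6 = 1, and the invariant factors of ∂_2 are all 1, so H_1 = Z.
  H_2: rank ker ∂_2 − rank ∂_3 = (6 − 6) − 0 = 0, and there is no ∂_3, so H_2 = 0.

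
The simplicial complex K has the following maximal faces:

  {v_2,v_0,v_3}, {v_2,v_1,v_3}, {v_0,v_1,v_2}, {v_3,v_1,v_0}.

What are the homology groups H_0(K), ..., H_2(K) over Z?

H_0 = Z,  H_1 = 0,  H_2 = Z.

Fix the vertex order v_0 < v_1 < v_2 < v_3 and write every simplex with vertices in increasing order. Then dim K = 2 and the simplices of K are:

  0-simplices (4): [v_0], [v_1], [v_2], [v_3]
  1-simplices (6): [v_0,v_1], [v_0,v_2], [v_0,v_3], [v_1,v_2], [v_1,v_3], [v_2,v_3]
  2-simplices (4): [v_0,v_1,v_2], [v_0,v_1,v_3], [v_0,v_2,v_3], [v_1,v_2,v_3]

Hence C_0 ≅ Z^4, C_1 ≅ Z^6, C_2 ≅ Z^4.

The boundary map ∂_1: C_1 → C_0 is given by ∂[p,q] = [q] − [p]. For instance
  ∂[v_2,v_3] = [v_3] − [v_2].
This gives a 4×6 integer matrix of rank 3; reducing to Smith normal form yields diagonal entries (1,1,1).

The boundary map ∂_2: C_2 → C_1 sends each 2-simplex [p,q,r] to [q,r] − [p,r] + [p,q]. For instance
  ∂[v_0,v_1,v_3] = [v_1,v_3] − [v_0,v_3] + [v_0,v_1],
  ∂[v_1,v_2,v_3] = [v_2,v_3] − [v_1,v_3] + [v_1,v_2].
The resulting 6×4 matrix has rank 3, and its Smith normal form has invariant factors (1,1,1).

From H_k ≅ ker(∂_k) / im(∂_{k+1}) we obtain:

  H_0: rank C_0 − rank ∂_1 = 4 − 3 = 1, and the invariant factors of ∂_1 are all 1, so H_0 ≅ Z.
  H_1: rank ker ∂_1 − rank ∂_2 = (6 − 3) − 3 = 0, and the invariant factors of ∂_2 are all 1, so H_1 ≅ 0.
  H_2: rank ker ∂_2 − rank ∂_3 = (4 − 3) − 0 = 1, and there is no ∂_3, so H_2 ≅ Z.

(K is a triangulation of the 2-sphere S^2.)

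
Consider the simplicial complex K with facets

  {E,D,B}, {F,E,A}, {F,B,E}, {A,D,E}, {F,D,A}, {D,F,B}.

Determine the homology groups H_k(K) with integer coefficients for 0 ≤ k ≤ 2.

H_0 = Z,  H_1 = 0,  H_2 = Z.

Order the vertices as A < B < D < E < F. Listing each simplex with vertices in this order, K has dimension 2 with simplices:

  0-simplices (5): A, B, D, E, F
  1-simplices (9): AD, AE, AF, BD, BE, BF, DE, DF, EF
  2-simplices (6): ADE, ADF, AEF, BDE, BDF, BEF

Hence C_0 ≅ Z^5, C_1 ≅ Z^9, C_2 ≅ Z^6.

∂_1: C_1 → C_0 maps an edge to its endpoints' difference, ∂[p,q] = q − p.
The 5×9 boundary matrix has rank 4 and Smith normal form diag(1,1,1,1).

Boundary ∂_2: C_2 → C_1 maps a triangle to the signed sum of its edges. For instance
  ∂AEF = EF − AF + AE,
  ∂BDF = DF − BF + BD.
The 9×6 boundary matrix has rank 5 and Smith normal form diag(1,1,1,1,1).

Now H_k = ker ∂_k / im ∂_{k+1}, so:

  H_0: rank C_0 − rank ∂_1 = 5 − 4 = 1, and the invariant factors of ∂_1 are all 1, so H_0 ≅ Z.
  H_1: rank ker ∂_1 − rank ∂_2 = (9 − 4) − 5 = 0, and the invariant factors of ∂_2 are all 1, so H_1 ≅ 0.
  H_2: rank ker ∂_2 − rank ∂_3 = (6 − 5) − 0 = 1, and there is no ∂_3, so H_2 ≅ Z.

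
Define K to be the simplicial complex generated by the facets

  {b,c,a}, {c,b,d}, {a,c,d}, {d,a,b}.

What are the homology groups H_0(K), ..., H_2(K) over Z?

We work with the vertex ordering a < b < c < d. The simplices of K, each written with vertices in increasing order, are:

  0-simplices (4): a, b, c, d
  1-simplices (6): ab, ac, ad, bc, bd, cd
  2-simplices (4): abc, abd, acd, bcd

so the chain groups are C_0 ≅ Z^4, C_1 ≅ Z^6, C_2 ≅ Z^4.

The boundary map ∂_1: C_1 → C_0 is given by ∂[p,q] = [q] − [p].
The resulting 4×6 matrix has rank 3, and its Smith normal form has invariant factors (1,1,1).

∂_2: C_2 → C_1 maps a triangle to the signed sum of its edges. For instance
  ∂abd = bd − ad + ab,
  ∂acd = cd − ad + ac.
The 6×4 boundary matrix has rank 3 and Smith normal form diag(1,1,1).

From H_k ≅ ker(∂_k) / im(∂_{k+1}) we obtain:

  H_0: rank C_0 − rank ∂_1 = 4 − 3 = 1, and the invariant factors of ∂_1 are all 1, so H_0 = Z.
  H_1: rank ker ∂_1 − rank ∂_2 = (6 − 3) − 3 = 0, and the invariant factors of ∂_2 are all 1, so H_1 = 0.
  H_2: rank ker ∂_2 − rank ∂_3 = (4 − 3) − 0 = 1, and there is no ∂_3, so H_2 = Z.

As a check, the Euler characteristic is 4 − 6 + 4 = 2, which agrees with 1 − 0 + 1 = 2.
(K is a triangulation of the 2-sphere S^2.)

H_0 ≅ Z,  H_1 = 0,  H_2 ≅ Z.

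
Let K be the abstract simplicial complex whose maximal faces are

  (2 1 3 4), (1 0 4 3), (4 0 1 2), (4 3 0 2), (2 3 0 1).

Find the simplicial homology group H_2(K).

H_2 ≅ 0.

We work with the vertex ordering 0 < 1 < 2 < 3 < 4. The simplices of K, each written with vertices in increasing order, are:

  0-simplices (5): [0], [1], [2], [3], [4]
  1-simplices (10): [0,1], [0,2], [0,3], [0,4], [1,2], [1,3], [1,4], [2,3], [2,4], [3,4]
  2-simplices (10): [0,1,2], [0,1,3], [0,1,4], [0,2,3], [0,2,4], [0,3,4], [1,2,3], [1,2,4], [1,3,4], [2,3,4]
  3-simplices (5): [0,1,2,3], [0,1,2,4], [0,1,3,4], [0,2,3,4], [1,2,3,4]

Hence C_0 ≅ Z^5, C_1 ≅ Z^10, C_2 ≅ Z^10, C_3 ≅ Z^5.

∂_1: C_1 → C_0 maps an edge to its endpoints' difference, ∂[p,q] = q − p.
The resulting 5×10 matrix has rank 4, and its Smith normal form has invariant factors (1,1,1,1).

Boundary ∂_2: C_2 → C_1 maps a triangle to the signed sum of its edges. For instance
  ∂[0,1,2] = [1,2] − [0,2] + [0,1],
  ∂[0,1,4] = [1,4] − [0,4] + [0,1].
This gives a 10×10 integer matrix of rank 6; reducing to Smith normal form yields diagonal entries (1,1,1,1,1,1).

Boundary ∂_3: C_3 → C_2 sends each 3-simplex σ to the alternating sum Σ_i (−1)^i (σ with its i-th vertex removed). For instance
  ∂[0,1,2,4] = [1,2,4] − [0,2,4] + [0,1,4] − [0,1,2],
  ∂[1,2,3,4] = [2,3,4] − [1,3,4] + [1,2,4] − [1,2,3].
As a 10×5 matrix over Z this has rank 4, with invariant factors (1,1,1,1).

Now H_k = ker ∂_k / im ∂_{k+1}, so:

  H_2: rank ker ∂_2 − rank ∂_3 = (10 − 6) − 4 = 0, and the invariant factors of ∂_3 are all 1, so H_2 = 0.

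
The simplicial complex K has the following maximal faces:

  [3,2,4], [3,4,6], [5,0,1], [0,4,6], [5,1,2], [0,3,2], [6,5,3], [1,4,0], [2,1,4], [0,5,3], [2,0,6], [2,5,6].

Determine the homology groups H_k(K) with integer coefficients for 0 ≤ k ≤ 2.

H_0 = Z,  H_1 = Z/2,  H_2 = 0.

Fix the vertex order 0 < 1 < 2 < 3 < 4 < 5 < 6 and write every simplex with vertices in increasing order. Then dim K = 2 and the simplices of K are:

  0-simplices (7): [0], [1], [2], [3], [4], [5], [6]
  1-simplices (18): [0,1], [0,2], [0,3], [0,4], [0,5], [0,6], [1,2], [1,4], [1,5], [2,3], [2,4], [2,5], [2,6], [3,4], [3,5], [3,6], [4,6], [5,6]
  2-simplices (12): [0,1,4], [0,1,5], [0,2,3], [0,2,6], [0,3,5], [0,4,6], [1,2,4], [1,2,5], [2,3,4], [2,5,6], [3,4,6], [3,5,6]

so the chain groups are C_0 ≅ Z^7, C_1 ≅ Z^18, C_2 ≅ Z^12.

The boundary map ∂_1: C_1 → C_0 sends each edge [p,q] (with p < q) to q − p.
This gives a 7×18 integer matrix of rank 6; reducing to Smith normal form yields diagonal entries (1,1,1,1,1,1).

Boundary ∂_2: C_2 → C_1 sends each 2-simplex [p,q,r] to [q,r] − [p,r] + [p,q]. For instance
  ∂[0,1,5] = [1,5] − [0,5] + [0,1],
  ∂[0,3,5] = [3,5] − [0,5] + [0,3].
As a 18×12 matrix over Z this has rank 12, with invariant factors (1,1,1,1,1,1,1,1,1,1,1,2).

From H_k ≅ ker(∂_k) / im(∂_{k+1}) we obtain:

  H_0: rank C_0 − rank ∂_1 = 7 − 6 = 1, and the invariant factors of ∂_1 are all 1, so H_0 = Z.
  H_1: rank ker ∂_1 − rank ∂_2 = (18 − 6) − 12 = 0, and ∂_2 has invariant factor 2 > 1, so H_1 = Z/2.
  H_2: rank ker ∂_2 − rank ∂_3 = (12 − 12) − 0 = 0, and there is no ∂_3, so H_2 = 0.

As a check, the Euler characteristic is 7 − 18 + 12 = 1, which agrees with 1 − 0 + 0 = 1.
(K is a triangulation of the real projective plane RP^2.)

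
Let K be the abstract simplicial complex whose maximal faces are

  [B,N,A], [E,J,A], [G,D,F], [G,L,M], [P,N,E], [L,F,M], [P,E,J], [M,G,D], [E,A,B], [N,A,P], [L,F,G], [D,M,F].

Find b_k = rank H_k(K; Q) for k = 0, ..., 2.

Fix the vertex order A < B < D < E < F < G < J < L < M < N < P and write every simplex with vertices in increasing order. Then dim K = 2 and the simplices of K are:

  0-simplices (11): A, B, D, E, F, G, J, L, M, N, P
  1-simplices (21): AB, AE, AJ, AN, AP, BE, BN, DF, DG, DM, EJ, EN, EP, FG, FL, FM, GL, GM, JP, LM, NP
  2-simplices (12): ABE, ABN, AEJ, ANP, DFG, DFM, DGM, EJP, ENP, FGL, FLM, GLM

giving chain groups C_0 ≅ Z^11, C_1 ≅ Z^21, C_2 ≅ Z^12.

Boundary ∂_1: C_1 → C_0 maps an edge to its endpoints' difference, ∂[p,q] = q − p. For instance
  ∂FG = G − F.
This gives a 11×21 integer matrix of rank 9; reducing to Smith normal form yields diagonal entries (1,1,1,1,1,1,1,1,1).

The boundary map ∂_2: C_2 → C_1 maps a triangle to the signed sum of its edges. For instance
  ∂DFG = FG − DG + DF,
  ∂ENP = NP − EP + EN.
As a 21×12 matrix over Z this has rank 11, with invariant factors (1,1,1,1,1,1,1,1,1,1,1).

Now H_k = ker ∂_k / im ∂_{k+1}, so:

  H_0: rank C_0 − rank ∂_1 = 11 − 9 = 2, and the invariant factors of ∂_1 are all 1, so H_0 ≅ Z^2.
  H_1: rank ker ∂_1 − rank ∂_2 = (21 − 9) − 11 = 1, and the invariant factors of ∂_2 are all 1, so H_1 ≅ Z.
  H_2: rank ker ∂_2 − rank ∂_3 = (12 − 11) − 0 = 1, and there is no ∂_3, so H_2 ≅ Z.

As a check, the Euler characteristic is 11 − 21 + 12 = 2, which agrees with 2 − 1 + 1 = 2.
(K is a triangulation of the disjoint union of the cylinder S^1 x I and the 2-sphere S^2.)

Hence the Betti numbers are b_0 = 2, b_1 = 1, b_2 = 1.

b_0 = 2, b_1 = 1, b_2 = 1.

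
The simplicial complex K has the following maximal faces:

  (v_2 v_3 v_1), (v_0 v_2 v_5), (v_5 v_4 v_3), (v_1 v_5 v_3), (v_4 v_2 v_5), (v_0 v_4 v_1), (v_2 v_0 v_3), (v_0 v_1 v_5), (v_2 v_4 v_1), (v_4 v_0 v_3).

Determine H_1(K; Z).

Order the vertices as v_0 < v_1 < v_2 < v_3 < v_4 < v_5. Listing each simplex with vertices in this order, K has dimension 2 with simplices:

  0-simplices (6): [v_0], [v_1], [v_2], [v_3], [v_4], [v_5]
  1-simplices (15): (15 of them)
  2-simplices (10): [v_0,v_1,v_4], [v_0,v_1,v_5], [v_0,v_2,v_3], [v_0,v_2,v_5], [v_0,v_3,v_4], [v_1,v_2,v_3], [v_1,v_2,v_4], [v_1,v_3,v_5], [v_2,v_4,v_5], [v_3,v_4,v_5]

so the chain groups are C_0 ≅ Z^6, C_1 ≅ Z^15, C_2 ≅ Z^10.

Boundary ∂_1: C_1 → C_0 maps an edge to its endpoints' difference, ∂[p,q] = q − p.
As a 6×15 matrix over Z this has rank 5, with invariant factors (1,1,1,1,1).

∂_2: C_2 → C_1 sends each 2-simplex [p,q,r] to [q,r] − [p,r] + [p,q]. For instance
  ∂[v_1,v_2,v_3] = [v_2,v_3] − [v_1,v_3] + [v_1,v_2],
  ∂[v_3,v_4,v_5] = [v_4,v_5] − [v_3,v_5] + [v_3,v_4].
This gives a 15×10 integer matrix of rank 10; reducing to Smith normal form yields diagonal entries (1,1,1,1,1,1,1,1,1,2).

Computing H_k = (kernel of ∂_k) / (image of ∂_{k+1}):

  H_1: rank ker ∂_1 − rank ∂_2 = (15 − 5) − 10 = 0, and ∂_2 has invariant factor 2 > 1, so H_1 ≅ Z/2.

H_1 ≅ Z/2.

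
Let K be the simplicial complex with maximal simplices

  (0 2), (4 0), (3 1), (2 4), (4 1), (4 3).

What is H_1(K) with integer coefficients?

Take the total order 0 < 1 < 2 < 3 < 4 on the vertex set. Then K (dimension 1) consists of the simplices:

  0-simplices (5): [0], [1], [2], [3], [4]
  1-simplices (6): [0,2], [0,4], [1,3], [1,4], [2,4], [3,4]

so the chain groups are C_0 ≅ Z^5, C_1 ≅ Z^6.

The boundary map ∂_1: C_1 → C_0 is given by ∂[p,q] = [q] − [p].
As a 5×6 matrix over Z this has rank 4, with invariant factors (1,1,1,1).

Now H_k = ker ∂_k / im ∂_{k+1}, so:

  H_1: rank ker ∂_1 − rank ∂_2 = (6 − 4) − 0 = 2, and there is no ∂_2, so H_1 ≅ Z^2.

H_1 = Z^2.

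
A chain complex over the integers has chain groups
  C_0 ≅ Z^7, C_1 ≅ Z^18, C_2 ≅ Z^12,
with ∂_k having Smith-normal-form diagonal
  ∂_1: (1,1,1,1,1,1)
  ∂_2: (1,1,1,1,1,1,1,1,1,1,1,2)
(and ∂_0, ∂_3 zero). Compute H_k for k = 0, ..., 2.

H_0 = Z,  H_1 = Z/2Z,  H_2 = 0.

H_0: b_0 = 7 − 0 − 6 = 1; torsion from ∂_1 factors > 1: none. So H_0 = Z.
H_1: b_1 = 18 − 6 − 12 = 0; torsion from ∂_2 factors > 1: [2]. So H_1 = Z/2Z.
H_2: b_2 = 12 − 12 − 0 = 0; torsion from ∂_3 factors > 1: none. So H_2 = 0.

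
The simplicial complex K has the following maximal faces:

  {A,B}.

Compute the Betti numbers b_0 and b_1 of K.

b_0 = 1, b_1 = 0.

We work with the vertex ordering A < B. The simplices of K, each written with vertices in increasing order, are:

  0-simplices (2): A, B
  1-simplices (1): AB

giving chain groups C_0 ≅ Z^2, C_1 ≅ Z^1.

∂_1: C_1 → C_0 maps an edge to its endpoints' difference, ∂[p,q] = q − p.
The 2×1 boundary matrix has rank 1 and Smith normal form diag(1).

From H_k ≅ ker(∂_k) / im(∂_{k+1}) we obtain:

  H_0: rank C_0 − rank ∂_1 = 2 − 1 = 1, and the invariant factors of ∂_1 are all 1, so H_0 ≅ Z.
  H_1: rank ker ∂_1 − rank ∂_2 = (1 − 1) − 0 = 0, and there is no ∂_2, so H_1 ≅ 0.

Hence the Betti numbers are b_0 = 1, b_1 = 0.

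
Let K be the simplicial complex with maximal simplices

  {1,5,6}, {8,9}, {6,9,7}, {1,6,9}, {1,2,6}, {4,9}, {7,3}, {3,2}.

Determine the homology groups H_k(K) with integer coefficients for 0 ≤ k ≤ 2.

H_0 ≅ Z,  H_1 ≅ Z,  H_2 = 0.

Fix the vertex order 1 < 2 < 3 < 4 < 5 < 6 < 7 < 8 < 9 and write every simplex with vertices in increasing order. Then dim K = 2 and the simplices of K are:

  0-simplices (9): [1], [2], [3], [4], [5], [6], [7], [8], [9]
  1-simplices (13): [1,2], [1,5], [1,6], [1,9], [2,3], [2,6], [3,7], [4,9], [5,6], [6,7], [6,9], [7,9], [8,9]
  2-simplices (4): [1,2,6], [1,5,6], [1,6,9], [6,7,9]

so the chain groups are C_0 ≅ Z^9, C_1 ≅ Z^13, C_2 ≅ Z^4.

The boundary map ∂_1: C_1 → C_0 maps an edge to its endpoints' difference, ∂[p,q] = q − p. For instance
  ∂[4,9] = [9] − [4].
As a 9×13 matrix over Z this has rank 8, with invariant factors (1,1,1,1,1,1,1,1).

The boundary map ∂_2: C_2 → C_1 maps a triangle to the signed sum of its edges. For instance
  ∂[1,5,6] = [5,6] − [1,6] + [1,5],
  ∂[1,2,6] = [2,6] − [1,6] + [1,2].
As a 13×4 matrix over Z this has rank 4, with invariant factors (1,1,1,1).

Now H_k = ker ∂_k / im ∂_{k+1}, so:

  H_0: rank C_0 − rank ∂_1 = 9 − 8 = 1, and the invariant factors of ∂_1 are all 1, so H_0 = Z.
  H_1: rank ker ∂_1 − rank ∂_2 = (13 − 8) − 4 = 1, and the invariant factors of ∂_2 are all 1, so H_1 = Z.
  H_2: rank ker ∂_2 − rank ∂_3 = (4 − 4) − 0 = 0, and there is no ∂_3, so H_2 = 0.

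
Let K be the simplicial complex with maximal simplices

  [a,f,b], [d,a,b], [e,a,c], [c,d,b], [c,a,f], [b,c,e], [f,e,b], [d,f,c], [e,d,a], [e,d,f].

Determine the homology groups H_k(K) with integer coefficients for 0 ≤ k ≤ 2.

H_0 ≅ Z,  H_1 ≅ Z/2Z,  H_2 = 0.

We work with the vertex ordering a < b < c < d < e < f. The simplices of K, each written with vertices in increasing order, are:

  0-simplices (6): a, b, c, d, e, f
  1-simplices (15): ab, ac, ad, ae, af, bc, bd, be, bf, cd, ce, cf, de, df, ef
  2-simplices (10): abd, abf, ace, acf, ade, bcd, bce, bef, cdf, def

Hence C_0 ≅ Z^6, C_1 ≅ Z^15, C_2 ≅ Z^10.

∂_1: C_1 → C_0 sends each edge [p,q] (with p < q) to q − p.
As a 6×15 matrix over Z this has rank 5, with invariant factors (1,1,1,1,1).

The boundary map ∂_2: C_2 → C_1 sends each 2-simplex [p,q,r] to [q,r] − [p,r] + [p,q]. For instance
  ∂acf = cf − af + ac,
  ∂bef = ef − bf + be.
This gives a 15×10 integer matrix of rank 10; reducing to Smith normal form yields diagonal entries (1,1,1,1,1,1,1,1,1,2).

Now H_k = ker ∂_k / im ∂_{k+1}, so:

  H_0: rank C_0 − rank ∂_1 = 6 − 5 = 1, and the invariant factors of ∂_1 are all 1, so H_0 ≅ Z.
  H_1: rank ker ∂_1 − rank ∂_2 = (15 − 5) − 10 = 0, and ∂_2 has invariant factor 2 > 1, so H_1 ≅ Z/2Z.
  H_2: rank ker ∂_2 − rank ∂_3 = (10 − 10) − 0 = 0, and there is no ∂_3, so H_2 ≅ 0.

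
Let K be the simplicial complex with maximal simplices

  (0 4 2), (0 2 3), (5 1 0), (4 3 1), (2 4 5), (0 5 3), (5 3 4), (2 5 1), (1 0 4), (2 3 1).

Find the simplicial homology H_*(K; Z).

Order the vertices as 0 < 1 < 2 < 3 < 4 < 5. Listing each simplex with vertices in this order, K has dimension 2 with simplices:

  0-simplices (6): [0], [1], [2], [3], [4], [5]
  1-simplices (15): [0,1], [0,2], [0,3], [0,4], [0,5], [1,2], [1,3], [1,4], [1,5], [2,3], [2,4], [2,5], [3,4], [3,5], [4,5]
  2-simplices (10): [0,1,4], [0,1,5], [0,2,3], [0,2,4], [0,3,5], [1,2,3], [1,2,5], [1,3,4], [2,4,5], [3,4,5]

so the chain groups are C_0 ≅ Z^6, C_1 ≅ Z^15, C_2 ≅ Z^10.

The boundary map ∂_1: C_1 → C_0 sends each edge [p,q] (with p < q) to q − p.
This gives a 6×15 integer matrix of rank 5; reducing to Smith normal form yields diagonal entries (1,1,1,1,1).

∂_2: C_2 → C_1 acts by ∂[p,q,r] = [q,r] − [p,r] + [p,q]. For instance
  ∂[0,1,5] = [1,5] − [0,5] + [0,1],
  ∂[0,3,5] = [3,5] − [0,5] + [0,3].
This gives a 15×10 integer matrix of rank 10; reducing to Smith normal form yields diagonal entries (1,1,1,1,1,1,1,1,1,2).

From H_k ≅ ker(∂_k) / im(∂_{k+1}) we obtain:

  H_0: rank C_0 − rank ∂_1 = 6 − 5 = 1, and the invariant factors of ∂_1 are all 1, so H_0 ≅ Z.
  H_1: rank ker ∂_1 − rank ∂_2 = (15 − 5) − 10 = 0, and ∂_2 has invariant factor 2 > 1, so H_1 ≅ Z_2.
  H_2: rank ker ∂_2 − rank ∂_3 = (10 − 10) − 0 = 0, and there is no ∂_3, so H_2 ≅ 0.

(K is a triangulation of the real projective plane RP^2.)

H_0 ≅ Z,  H_1 ≅ Z_2,  H_2 = 0.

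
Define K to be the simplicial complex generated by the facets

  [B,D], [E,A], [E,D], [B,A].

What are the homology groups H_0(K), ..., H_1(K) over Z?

H_0 = Z,  H_1 = Z.

Take the total order A < B < D < E on the vertex set. Then K (dimension 1) consists of the simplices:

  0-simplices (4): A, B, D, E
  1-simplices (4): AB, AE, BD, DE

Hence C_0 ≅ Z^4, C_1 ≅ Z^4.

Boundary ∂_1: C_1 → C_0 is given by ∂[p,q] = [q] − [p]. For instance
  ∂AE = E − A.
As a 4×4 matrix over Z this has rank 3, with invariant factors (1,1,1).

Computing H_k = (kernel of ∂_k) / (image of ∂_{k+1}):

  H_0: rank C_0 − rank ∂_1 = 4 − 3 = 1, and the invariant factors of ∂_1 are all 1, so H_0 ≅ Z.
  H_1: rank ker ∂_1 − rank ∂_2 = (4 − 3) − 0 = 1, and there is no ∂_2, so H_1 ≅ Z.

As a check, the Euler characteristic is 4 − 4 = 0, which agrees with 1 − 1 = 0.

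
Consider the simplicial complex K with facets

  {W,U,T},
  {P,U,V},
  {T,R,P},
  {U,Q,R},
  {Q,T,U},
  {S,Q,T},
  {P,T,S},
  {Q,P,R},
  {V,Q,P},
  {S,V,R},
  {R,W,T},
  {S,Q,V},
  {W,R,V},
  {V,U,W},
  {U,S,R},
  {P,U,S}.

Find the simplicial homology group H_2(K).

K has 8 vertices, 24 edges, 16 triangles.
rank ∂_2 = 15, rank ∂_3 = 0 ⇒ b_2 = 16 − 15 − 0 = 1. So H_2 ≅ Z.

H_2 = Z.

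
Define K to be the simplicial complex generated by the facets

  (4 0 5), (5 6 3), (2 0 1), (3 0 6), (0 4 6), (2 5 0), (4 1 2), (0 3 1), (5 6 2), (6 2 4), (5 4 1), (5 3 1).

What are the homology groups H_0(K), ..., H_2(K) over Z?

H_0 = Z,  H_1 = Z/2,  H_2 = 0.

Fix the vertex order 0 < 1 < 2 < 3 < 4 < 5 < 6 and write every simplex with vertices in increasing order. Then dim K = 2 and the simplices of K are:

  0-simplices (7): [0], [1], [2], [3], [4], [5], [6]
  1-simplices (18): [0,1], [0,2], [0,3], [0,4], [0,5], [0,6], [1,2], [1,3], [1,4], [1,5], [2,4], [2,5], [2,6], [3,5], [3,6], [4,5], [4,6], [5,6]
  2-simplices (12): [0,1,2], [0,1,3], [0,2,5], [0,3,6], [0,4,5], [0,4,6], [1,2,4], [1,3,5], [1,4,5], [2,4,6], [2,5,6], [3,5,6]

Hence C_0 ≅ Z^7, C_1 ≅ Z^18, C_2 ≅ Z^12.

Boundary ∂_1: C_1 → C_0 maps an edge to its endpoints' difference, ∂[p,q] = q − p.
This gives a 7×18 integer matrix of rank 6; reducing to Smith normal form yields diagonal entries (1,1,1,1,1,1).

∂_2: C_2 → C_1 maps a triangle to the signed sum of its edges. For instance
  ∂[2,5,6] = [5,6] − [2,6] + [2,5],
  ∂[0,3,6] = [3,6] − [0,6] + [0,3].
This gives a 18×12 integer matrix of rank 12; reducing to Smith normal form yields diagonal entries (1,1,1,1,1,1,1,1,1,1,1,2).

Now H_k = ker ∂_k / im ∂_{k+1}, so:

  H_0: rank C_0 − rank ∂_1 = 7 − 6 = 1, and the invariant factors of ∂_1 are all 1, so H_0 = Z.
  H_1: rank ker ∂_1 − rank ∂_2 = (18 − 6) − 12 = 0, and ∂_2 has invariant factor 2 > 1, so H_1 = Z/2.
  H_2: rank ker ∂_2 − rank ∂_3 = (12 − 12) − 0 = 0, and there is no ∂_3, so H_2 = 0.

(K is a triangulation of the real projective plane RP^2.)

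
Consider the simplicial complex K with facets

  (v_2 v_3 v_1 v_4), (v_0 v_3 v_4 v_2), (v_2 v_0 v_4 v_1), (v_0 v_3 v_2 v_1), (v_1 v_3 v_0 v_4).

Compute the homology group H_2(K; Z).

Order the vertices as v_0 < v_1 < v_2 < v_3 < v_4. Listing each simplex with vertices in this order, K has dimension 3 with simplices:

  0-simplices (5): [v_0], [v_1], [v_2], [v_3], [v_4]
  1-simplices (10): [v_0,v_1], [v_0,v_2], [v_0,v_3], [v_0,v_4], [v_1,v_2], [v_1,v_3], [v_1,v_4], [v_2,v_3], [v_2,v_4], [v_3,v_4]
  2-simplices (10): [v_0,v_1,v_2], [v_0,v_1,v_3], [v_0,v_1,v_4], [v_0,v_2,v_3], [v_0,v_2,v_4], [v_0,v_3,v_4], [v_1,v_2,v_3], [v_1,v_2,v_4], [v_1,v_3,v_4], [v_2,v_3,v_4]
  3-simplices (5): [v_0,v_1,v_2,v_3], [v_0,v_1,v_2,v_4], [v_0,v_1,v_3,v_4], [v_0,v_2,v_3,v_4], [v_1,v_2,v_3,v_4]

Hence C_0 ≅ Z^5, C_1 ≅ Z^10, C_2 ≅ Z^10, C_3 ≅ Z^5.

Boundary ∂_1: C_1 → C_0 sends each edge [p,q] (with p < q) to q − p.
The resulting 5×10 matrix has rank 4, and its Smith normal form has invariant factors (1,1,1,1).

Boundary ∂_2: C_2 → C_1 acts by ∂[p,q,r] = [q,r] − [p,r] + [p,q]. For instance
  ∂[v_0,v_1,v_4] = [v_1,v_4] − [v_0,v_4] + [v_0,v_1],
  ∂[v_0,v_3,v_4] = [v_3,v_4] − [v_0,v_4] + [v_0,v_3].
The resulting 10×10 matrix has rank 6, and its Smith normal form has invariant factors (1,1,1,1,1,1).

Boundary ∂_3: C_3 → C_2 sends each 3-simplex σ to the alternating sum Σ_i (−1)^i (σ with its i-th vertex removed). For instance
  ∂[v_1,v_2,v_3,v_4] = [v_2,v_3,v_4] − [v_1,v_3,v_4] + [v_1,v_2,v_4] − [v_1,v_2,v_3],
  ∂[v_0,v_1,v_2,v_3] = [v_1,v_2,v_3] − [v_0,v_2,v_3] + [v_0,v_1,v_3] − [v_0,v_1,v_2].
This gives a 10×5 integer matrix of rank 4; reducing to Smith normal form yields diagonal entries (1,1,1,1).

Reading off H_k = ker ∂_k / im ∂_{k+1}:

  H_2: rank ker ∂_2 − rank ∂_3 = (10 − 6) − 4 = 0, and the invariant factors of ∂_3 are all 1, so H_2 ≅ 0.

(K is a triangulation of the 3-sphere S^3.)

H_2 ≅ 0.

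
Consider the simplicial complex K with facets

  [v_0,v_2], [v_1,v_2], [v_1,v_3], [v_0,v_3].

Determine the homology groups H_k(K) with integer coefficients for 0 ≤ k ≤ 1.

H_0 = Z,  H_1 = Z.

We work with the vertex ordering v_0 < v_1 < v_2 < v_3. The simplices of K, each written with vertices in increasing order, are:

  0-simplices (4): [v_0], [v_1], [v_2], [v_3]
  1-simplices (4): [v_0,v_2], [v_0,v_3], [v_1,v_2], [v_1,v_3]

so the chain groups are C_0 ≅ Z^4, C_1 ≅ Z^4.

Boundary ∂_1: C_1 → C_0 sends each edge [p,q] (with p < q) to q − p. For instance
  ∂[v_1,v_3] = [v_3] − [v_1].
As a 4×4 matrix over Z this has rank 3, with invariant factors (1,1,1).

Computing H_k = (kernel of ∂_k) / (image of ∂_{k+1}):

  H_0: rank C_0 − rank ∂_1 = 4 − 3 = 1, and the invariant factors of ∂_1 are all 1, so H_0 ≅ Z.
  H_1: rank ker ∂_1 − rank ∂_2 = (4 − 3) − 0 = 1, and there is no ∂_2, so H_1 ≅ Z.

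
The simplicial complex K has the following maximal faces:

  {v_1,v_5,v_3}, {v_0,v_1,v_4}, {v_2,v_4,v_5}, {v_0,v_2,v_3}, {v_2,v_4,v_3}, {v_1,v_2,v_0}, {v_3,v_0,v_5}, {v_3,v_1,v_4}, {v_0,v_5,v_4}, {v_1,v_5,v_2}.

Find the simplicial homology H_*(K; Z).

Take the total order v_0 < v_1 < v_2 < v_3 < v_4 < v_5 on the vertex set. Then K (dimension 2) consists of the simplices:

  0-simplices (6): [v_0], [v_1], [v_2], [v_3], [v_4], [v_5]
  1-simplices (15): (15 of them)
  2-simplices (10): [v_0,v_1,v_2], [v_0,v_1,v_4], [v_0,v_2,v_3], [v_0,v_3,v_5], [v_0,v_4,v_5], [v_1,v_2,v_5], [v_1,v_3,v_4], [v_1,v_3,v_5], [v_2,v_3,v_4], [v_2,v_4,v_5]

giving chain groups C_0 ≅ Z^6, C_1 ≅ Z^15, C_2 ≅ Z^10.

∂_1: C_1 → C_0 is given by ∂[p,q] = [q] − [p].
The resulting 6×15 matrix has rank 5, and its Smith normal form has invariant factors (1,1,1,1,1).

The boundary map ∂_2: C_2 → C_1 acts by ∂[p,q,r] = [q,r] − [p,r] + [p,q]. For instance
  ∂[v_0,v_2,v_3] = [v_2,v_3] − [v_0,v_3] + [v_0,v_2],
  ∂[v_0,v_3,v_5] = [v_3,v_5] − [v_0,v_5] + [v_0,v_3].
The resulting 15×10 matrix has rank 10, and its Smith normal form has invariant factors (1,1,1,1,1,1,1,1,1,2).

From H_k ≅ ker(∂_k) / im(∂_{k+1}) we obtain:

  H_0: rank C_0 − rank ∂_1 = 6 − 5 = 1, and the invariant factors of ∂_1 are all 1, so H_0 = Z.
  H_1: rank ker ∂_1 − rank ∂_2 = (15 − 5) − 10 = 0, and ∂_2 has invariant factor 2 > 1, so H_1 = Z/2Z.
  H_2: rank ker ∂_2 − rank ∂_3 = (10 − 10) − 0 = 0, and there is no ∂_3, so H_2 = 0.

As a check, the Euler characteristic is 6 − 15 + 10 = 1, which agrees with 1 − 0 + 0 = 1.

H_0 = Z,  H_1 = Z/2Z,  H_2 = 0.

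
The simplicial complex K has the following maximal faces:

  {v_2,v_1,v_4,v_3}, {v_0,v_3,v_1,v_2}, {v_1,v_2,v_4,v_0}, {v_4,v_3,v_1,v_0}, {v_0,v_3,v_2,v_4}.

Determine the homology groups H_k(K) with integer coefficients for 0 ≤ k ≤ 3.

H_0 ≅ Z,  H_1 = 0,  H_2 = 0,  H_3 ≅ Z.

Take the total order v_0 < v_1 < v_2 < v_3 < v_4 on the vertex set. Then K (dimension 3) consists of the simplices:

  0-simplices (5): [v_0], [v_1], [v_2], [v_3], [v_4]
  1-simplices (10): [v_0,v_1], [v_0,v_2], [v_0,v_3], [v_0,v_4], [v_1,v_2], [v_1,v_3], [v_1,v_4], [v_2,v_3], [v_2,v_4], [v_3,v_4]
  2-simplices (10): [v_0,v_1,v_2], [v_0,v_1,v_3], [v_0,v_1,v_4], [v_0,v_2,v_3], [v_0,v_2,v_4], [v_0,v_3,v_4], [v_1,v_2,v_3], [v_1,v_2,v_4], [v_1,v_3,v_4], [v_2,v_3,v_4]
  3-simplices (5): [v_0,v_1,v_2,v_3], [v_0,v_1,v_2,v_4], [v_0,v_1,v_3,v_4], [v_0,v_2,v_3,v_4], [v_1,v_2,v_3,v_4]

Hence C_0 ≅ Z^5, C_1 ≅ Z^10, C_2 ≅ Z^10, C_3 ≅ Z^5.

Boundary ∂_1: C_1 → C_0 is given by ∂[p,q] = [q] − [p]. For instance
  ∂[v_0,v_1] = [v_1] − [v_0].
The resulting 5×10 matrix has rank 4, and its Smith normal form has invariant factors (1,1,1,1).

Boundary ∂_2: C_2 → C_1 sends each 2-simplex [p,q,r] to [q,r] − [p,r] + [p,q]. For instance
  ∂[v_0,v_1,v_2] = [v_1,v_2] − [v_0,v_2] + [v_0,v_1],
  ∂[v_1,v_2,v_4] = [v_2,v_4] − [v_1,v_4] + [v_1,v_2].
The resulting 10×10 matrix has rank 6, and its Smith normal form has invariant factors (1,1,1,1,1,1).

∂_3: C_3 → C_2 sends each 3-simplex σ to the alternating sum Σ_i (−1)^i (σ with its i-th vertex removed). For instance
  ∂[v_0,v_1,v_3,v_4] = [v_1,v_3,v_4] − [v_0,v_3,v_4] + [v_0,v_1,v_4] − [v_0,v_1,v_3],
  ∂[v_0,v_2,v_3,v_4] = [v_2,v_3,v_4] − [v_0,v_3,v_4] + [v_0,v_2,v_4] − [v_0,v_2,v_3].
The 10×5 boundary matrix has rank 4 and Smith normal form diag(1,1,1,1).

Now H_k = ker ∂_k / im ∂_{k+1}, so:

  H_0: rank C_0 − rank ∂_1 = 5 − 4 = 1, and the invariant factors of ∂_1 are all 1, so H_0 = Z.
  H_1: rank ker ∂_1 − rank ∂_2 = (10 − 4) − 6 = 0, and the invariant factors of ∂_2 are all 1, so H_1 = 0.
  H_2: rank ker ∂_2 − rank ∂_3 = (10 − 6) − 4 = 0, and the invariant factors of ∂_3 are all 1, so H_2 = 0.
  H_3: rank ker ∂_3 − rank ∂_4 = (5 − 4) − 0 = 1, and there is no ∂_4, so H_3 = Z.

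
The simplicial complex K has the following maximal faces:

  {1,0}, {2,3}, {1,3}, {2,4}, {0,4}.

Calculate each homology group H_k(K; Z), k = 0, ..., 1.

H_0 ≅ Z,  H_1 ≅ Z.

K has 5 vertices, 5 edges.
rank ∂_0 = 0, rank ∂_1 = 4 ⇒ b_0 = 5 − 0 − 4 = 1; all invariant factors of ∂_1 are 1 so no torsion. So H_0 ≅ Z.
rank ∂_1 = 4, rank ∂_2 = 0 ⇒ b_1 = 5 − 4 − 0 = 1. So H_1 ≅ Z.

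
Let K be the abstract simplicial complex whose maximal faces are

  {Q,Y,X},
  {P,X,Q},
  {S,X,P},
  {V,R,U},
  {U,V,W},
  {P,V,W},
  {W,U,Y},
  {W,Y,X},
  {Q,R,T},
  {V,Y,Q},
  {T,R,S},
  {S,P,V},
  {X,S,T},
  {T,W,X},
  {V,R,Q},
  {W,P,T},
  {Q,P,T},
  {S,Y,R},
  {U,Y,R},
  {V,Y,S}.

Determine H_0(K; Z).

H_0 = Z.

Order the vertices as P < Q < R < S < T < U < V < W < X < Y. Listing each simplex with vertices in this order, K has dimension 2 with simplices:

  0-simplices (10): P, Q, R, S, T, U, V, W, X, Y
  1-simplices (30): PQ, PS, PT, PV, PW, PX, QR, QT, QV, QX, QY, RS, RT, RU, RV, RY, ST, SV, SX, SY, TW, TX, UV, UW, UY, VW, VY, WX, WY, XY
  2-simplices (20): PQT, PQX, PSV, PSX, PTW, PVW, QRT, QRV, QVY, QXY, RST, RSY, RUV, RUY, STX, SVY, TWX, UVW, UWY, WXY

so the chain groups are C_0 ≅ Z^10, C_1 ≅ Z^30, C_2 ≅ Z^20.

The boundary map ∂_1: C_1 → C_0 is given by ∂[p,q] = [q] − [p].
The 10×30 boundary matrix has rank 9 and Smith normal form diag(1,1,1,1,1,1,1,1,1).

∂_2: C_2 → C_1 acts by ∂[p,q,r] = [q,r] − [p,r] + [p,q]. For instance
  ∂QRT = RT − QT + QR,
  ∂PQT = QT − PT + PQ.
The 30×20 boundary matrix has rank 20 and Smith normal form diag(1,1,1,1,1,1,1,1,1,1,1,1,1,1,1,1,1,1,1,2).

Now H_k = ker ∂_k / im ∂_{k+1}, so:

  H_0: rank C_0 − rank ∂_1 = 10 − 9 = 1, and the invariant factors of ∂_1 are all 1, so H_0 ≅ Z.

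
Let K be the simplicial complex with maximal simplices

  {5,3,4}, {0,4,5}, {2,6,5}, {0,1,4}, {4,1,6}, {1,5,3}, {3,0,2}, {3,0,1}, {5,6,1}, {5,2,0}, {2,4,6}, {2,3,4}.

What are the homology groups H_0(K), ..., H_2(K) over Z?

H_0 = Z,  H_1 = Z/2Z,  H_2 = 0.

K has 7 vertices, 18 edges, 12 triangles.
rank ∂_0 = 0, rank ∂_1 = 6 ⇒ b_0 = 7 − 0 − 6 = 1; all invariant factors of ∂_1 are 1 so no torsion. So H_0 = Z.
rank ∂_1 = 6, rank ∂_2 = 12 ⇒ b_1 = 18 − 6 − 12 = 0; ∂_2 has invariant factor(s) [2] giving torsion. So H_1 = Z/2Z.
rank ∂_2 = 12, rank ∂_3 = 0 ⇒ b_2 = 12 − 12 − 0 = 0. So H_2 = 0.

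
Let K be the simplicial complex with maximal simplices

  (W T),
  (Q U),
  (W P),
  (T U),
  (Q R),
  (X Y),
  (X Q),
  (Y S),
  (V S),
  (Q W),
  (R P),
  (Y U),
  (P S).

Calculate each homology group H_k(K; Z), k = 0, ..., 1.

Fix the vertex order P < Q < R < S < T < U < V < W < X < Y and write every simplex with vertices in increasing order. Then dim K = 1 and the simplices of K are:

  0-simplices (10): P, Q, R, S, T, U, V, W, X, Y
  1-simplices (13): PR, PS, PW, QR, QU, QW, QX, SV, SY, TU, TW, UY, XY

so the chain groups are C_0 ≅ Z^10, C_1 ≅ Z^13.

Boundary ∂_1: C_1 → C_0 sends each edge [p,q] (with p < q) to q − p.
The 10×13 boundary matrix has rank 9 and Smith normal form diag(1,1,1,1,1,1,1,1,1).

Computing H_k = (kernel of ∂_k) / (image of ∂_{k+1}):

  H_0: rank C_0 − rank ∂_1 = 10 − 9 = 1, and the invariant factors of ∂_1 are all 1, so H_0 ≅ Z.
  H_1: rank ker ∂_1 − rank ∂_2 = (13 − 9) − 0 = 4, and there is no ∂_2, so H_1 ≅ Z^4.

H_0 = Z,  H_1 = Z^4.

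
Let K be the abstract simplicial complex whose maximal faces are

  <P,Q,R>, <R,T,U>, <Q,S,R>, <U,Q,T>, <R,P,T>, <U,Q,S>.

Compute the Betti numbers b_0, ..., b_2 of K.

b_0 = 1, b_1 = 1, b_2 = 0.

Fix the vertex order P < Q < R < S < T < U and write every simplex with vertices in increasing order. Then dim K = 2 and the simplices of K are:

  0-simplices (6): P, Q, R, S, T, U
  1-simplices (12): PQ, PR, PT, QR, QS, QT, QU, RS, RT, RU, SU, TU
  2-simplices (6): PQR, PRT, QRS, QSU, QTU, RTU

giving chain groups C_0 ≅ Z^6, C_1 ≅ Z^12, C_2 ≅ Z^6.

Boundary ∂_1: C_1 → C_0 maps an edge to its endpoints' difference, ∂[p,q] = q − p.
This gives a 6×12 integer matrix of rank 5; reducing to Smith normal form yields diagonal entries (1,1,1,1,1).

The boundary map ∂_2: C_2 → C_1 acts by ∂[p,q,r] = [q,r] − [p,r] + [p,q]. For instance
  ∂RTU = TU − RU + RT,
  ∂QRS = RS − QS + QR.
The 12×6 boundary matrix has rank 6 and Smith normal form diag(1,1,1,1,1,1).

From H_k ≅ ker(∂_k) / im(∂_{k+1}) we obtain:

  H_0: rank C_0 − rank ∂_1 = 6 − 5 = 1, and the invariant factors of ∂_1 are all 1, so H_0 ≅ Z.
  H_1: rank ker ∂_1 − rank ∂_2 = (12 − 5) − 6 = 1, and the invariant factors of ∂_2 are all 1, so H_1 ≅ Z.
  H_2: rank ker ∂_2 − rank ∂_3 = (6 − 6) − 0 = 0, and there is no ∂_3, so H_2 ≅ 0.

Hence the Betti numbers are b_0 = 1, b_1 = 1, b_2 = 0.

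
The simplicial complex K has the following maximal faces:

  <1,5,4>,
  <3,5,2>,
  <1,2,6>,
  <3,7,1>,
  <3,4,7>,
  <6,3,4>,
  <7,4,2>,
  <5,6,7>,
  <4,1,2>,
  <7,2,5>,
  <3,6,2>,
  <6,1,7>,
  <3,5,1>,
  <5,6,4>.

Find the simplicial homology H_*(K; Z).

Order the vertices as 1 < 2 < 3 < 4 < 5 < 6 < 7. Listing each simplex with vertices in this order, K has dimension 2 with simplices:

  0-simplices (7): [1], [2], [3], [4], [5], [6], [7]
  1-simplices (21): [1,2], [1,3], [1,4], [1,5], [1,6], [1,7], [2,3], [2,4], [2,5], [2,6], [2,7], [3,4], [3,5], [3,6], [3,7], [4,5], [4,6], [4,7], [5,6], [5,7], [6,7]
  2-simplices (14): [1,2,4], [1,2,6], [1,3,5], [1,3,7], [1,4,5], [1,6,7], [2,3,5], [2,3,6], [2,4,7], [2,5,7], [3,4,6], [3,4,7], [4,5,6], [5,6,7]

giving chain groups C_0 ≅ Z^7, C_1 ≅ Z^21, C_2 ≅ Z^14.

The boundary map ∂_1: C_1 → C_0 sends each edge [p,q] (with p < q) to q − p.
This gives a 7×21 integer matrix of rank 6; reducing to Smith normal form yields diagonal entries (1,1,1,1,1,1).

∂_2: C_2 → C_1 sends each 2-simplex [p,q,r] to [q,r] − [p,r] + [p,q]. For instance
  ∂[2,5,7] = [5,7] − [2,7] + [2,5],
  ∂[2,4,7] = [4,7] − [2,7] + [2,4].
This gives a 21×14 integer matrix of rank 13; reducing to Smith normal form yields diagonal entries (1,1,1,1,1,1,1,1,1,1,1,1,1).

From H_k ≅ ker(∂_k) / im(∂_{k+1}) we obtain:

  H_0: rank C_0 − rank ∂_1 = 7 − 6 = 1, and the invariant factors of ∂_1 are all 1, so H_0 = Z.
  H_1: rank ker ∂_1 − rank ∂_2 = (21 − 6) − 13 = 2, and the invariant factors of ∂_2 are all 1, so H_1 = Z^2.
  H_2: rank ker ∂_2 − rank ∂_3 = (14 − 13) − 0 = 1, and there is no ∂_3, so H_2 = Z.

As a check, the Euler characteristic is 7 − 21 + 14 = 0, which agrees with 1 − 2 + 1 = 0.
(K is a triangulation of the torus T^2.)

H_0 = Z,  H_1 = Z^2,  H_2 = Z.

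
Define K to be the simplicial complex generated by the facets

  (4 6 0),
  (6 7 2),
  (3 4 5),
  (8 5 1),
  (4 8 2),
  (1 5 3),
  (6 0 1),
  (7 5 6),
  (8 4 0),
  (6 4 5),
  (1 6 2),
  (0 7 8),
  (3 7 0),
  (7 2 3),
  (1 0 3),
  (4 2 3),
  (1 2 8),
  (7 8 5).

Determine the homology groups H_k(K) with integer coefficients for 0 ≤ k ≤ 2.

Take the total order 0 < 1 < 2 < 3 < 4 < 5 < 6 < 7 < 8 on the vertex set. Then K (dimension 2) consists of the simplices:

  0-simplices (9): [0], [1], [2], [3], [4], [5], [6], [7], [8]
  1-simplices (27): (27 of them)
  2-simplices (18): [0,1,3], [0,1,6], [0,3,7], [0,4,6], [0,4,8], [0,7,8], [1,2,6], [1,2,8], [1,3,5], [1,5,8], [2,3,4], [2,3,7], [2,4,8], [2,6,7], [3,4,5], [4,5,6], [5,6,7], [5,7,8]

so the chain groups are C_0 ≅ Z^9, C_1 ≅ Z^27, C_2 ≅ Z^18.

Boundary ∂_1: C_1 → C_0 is given by ∂[p,q] = [q] − [p]. For instance
  ∂[2,6] = [6] − [2].
The 9×27 boundary matrix has rank 8 and Smith normal form diag(1,1,1,1,1,1,1,1).

Boundary ∂_2: C_2 → C_1 maps a triangle to the signed sum of its edges. For instance
  ∂[1,3,5] = [3,5] − [1,5] + [1,3],
  ∂[1,2,6] = [2,6] − [1,6] + [1,2].
This gives a 27×18 integer matrix of rank 17; reducing to Smith normal form yields diagonal entries (1,1,1,1,1,1,1,1,1,1,1,1,1,1,1,1,1).

Reading off H_k = ker ∂_k / im ∂_{k+1}:

  H_0: rank C_0 − rank ∂_1 = 9 − 8 = 1, and the invariant factors of ∂_1 are all 1, so H_0 = Z.
  H_1: rank ker ∂_1 − rank ∂_2 = (27 − 8) − 17 = 2, and the invariant factors of ∂_2 are all 1, so H_1 = Z^2.
  H_2: rank ker ∂_2 − rank ∂_3 = (18 − 17) − 0 = 1, and there is no ∂_3, so H_2 = Z.

As a check, the Euler characteristic is 9 − 27 + 18 = 0, which agrees with 1 − 2 + 1 = 0.

H_0 = Z,  H_1 = Z^2,  H_2 = Z.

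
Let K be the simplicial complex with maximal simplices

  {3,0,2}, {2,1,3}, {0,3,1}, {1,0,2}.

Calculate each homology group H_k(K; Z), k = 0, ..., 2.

H_0 = Z,  H_1 = 0,  H_2 = Z.

Fix the vertex order 0 < 1 < 2 < 3 and write every simplex with vertices in increasing order. Then dim K = 2 and the simplices of K are:

  0-simplices (4): [0], [1], [2], [3]
  1-simplices (6): [0,1], [0,2], [0,3], [1,2], [1,3], [2,3]
  2-simplices (4): [0,1,2], [0,1,3], [0,2,3], [1,2,3]

so the chain groups are C_0 ≅ Z^4, C_1 ≅ Z^6, C_2 ≅ Z^4.

∂_1: C_1 → C_0 sends each edge [p,q] (with p < q) to q − p.
The 4×6 boundary matrix has rank 3 and Smith normal form diag(1,1,1).

∂_2: C_2 → C_1 maps a triangle to the signed sum of its edges. For instance
  ∂[0,1,3] = [1,3] − [0,3] + [0,1],
  ∂[0,2,3] = [2,3] − [0,3] + [0,2].
As a 6×4 matrix over Z this has rank 3, with invariant factors (1,1,1).

Now H_k = ker ∂_k / im ∂_{k+1}, so:

  H_0: rank C_0 − rank ∂_1 = 4 − 3 = 1, and the invariant factors of ∂_1 are all 1, so H_0 = Z.
  H_1: rank ker ∂_1 − rank ∂_2 = (6 − 3) − 3 = 0, and the invariant factors of ∂_2 are all 1, so H_1 = 0.
  H_2: rank ker ∂_2 − rank ∂_3 = (4 − 3) − 0 = 1, and there is no ∂_3, so H_2 = Z.

As a check, the Euler characteristic is 4 − 6 + 4 = 2, which agrees with 1 − 0 + 1 = 2.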